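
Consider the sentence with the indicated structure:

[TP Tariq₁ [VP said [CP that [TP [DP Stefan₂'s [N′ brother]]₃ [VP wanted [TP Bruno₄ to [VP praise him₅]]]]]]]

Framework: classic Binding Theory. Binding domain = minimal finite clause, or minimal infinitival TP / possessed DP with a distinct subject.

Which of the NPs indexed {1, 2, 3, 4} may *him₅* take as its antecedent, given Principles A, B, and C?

*him* is a pronoun, so Principle B applies: it must be free in its binding domain.
Binding domain of *him₅*: the embedded TP, whose subject is Bruno₄.
*Tariq₁* c-commands the pronoun but from outside its binding domain, and is not c-commanded by it → coindexation permitted.
*Stefan₂* and the pronoun do not c-command one another → neither Principle B nor Principle C is at stake; coindexation permitted.
*[Stefan₂'s brother]₃* c-commands the pronoun but from outside its binding domain, and is not c-commanded by it → coindexation permitted.
*Bruno₄* c-commands the pronoun within its binding domain → coindexation would violate Principle B.

{1, 2, 3}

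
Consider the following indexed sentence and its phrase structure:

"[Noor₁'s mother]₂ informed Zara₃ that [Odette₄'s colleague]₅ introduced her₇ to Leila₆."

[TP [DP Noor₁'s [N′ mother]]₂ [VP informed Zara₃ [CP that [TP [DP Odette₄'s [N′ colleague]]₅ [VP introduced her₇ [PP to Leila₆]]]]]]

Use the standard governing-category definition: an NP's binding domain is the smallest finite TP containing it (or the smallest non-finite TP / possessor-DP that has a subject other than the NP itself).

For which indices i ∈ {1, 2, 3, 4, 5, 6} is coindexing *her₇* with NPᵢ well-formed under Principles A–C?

{1, 2, 3, 4}

*her* is a pronoun, so Principle B applies: it must be free in its binding domain.
Binding domain of *her₇*: the embedded TP, whose subject is [Odette₄'s colleague]₅.
*Noor₁* and the pronoun do not c-command one another → neither Principle B nor Principle C is at stake; coindexation permitted.
*[Noor₁'s mother]₂* c-commands the pronoun but from outside its binding domain, and is not c-commanded by it → coindexation permitted.
*Zara₃* c-commands the pronoun but from outside its binding domain, and is not c-commanded by it → coindexation permitted.
*Odette₄* and the pronoun do not c-command one another → neither Principle B nor Principle C is at stake; coindexation permitted.
*[Odette₄'s colleague]₅* c-commands the pronoun within its binding domain → coindexation would violate Principle B.
*Leila₆*: the pronoun c-commands this R-expression → coindexation would violate Principle C on *Leila₆*.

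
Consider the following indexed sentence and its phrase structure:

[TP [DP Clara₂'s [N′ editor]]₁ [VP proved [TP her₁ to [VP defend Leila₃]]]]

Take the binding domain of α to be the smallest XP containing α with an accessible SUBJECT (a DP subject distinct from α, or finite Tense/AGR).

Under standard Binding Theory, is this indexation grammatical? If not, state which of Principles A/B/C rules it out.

Principle B

The two coindexed NPs are *[Clara₂'s editor]₁* and *her₁*.
*her₁* is a pronoun. Its binding domain is the matrix TP, whose subject is [Clara₂'s editor]₁.
*[Clara₂'s editor]₁* c-commands it within that domain and carries the same index.
The pronoun is locally bound → Principle B violation.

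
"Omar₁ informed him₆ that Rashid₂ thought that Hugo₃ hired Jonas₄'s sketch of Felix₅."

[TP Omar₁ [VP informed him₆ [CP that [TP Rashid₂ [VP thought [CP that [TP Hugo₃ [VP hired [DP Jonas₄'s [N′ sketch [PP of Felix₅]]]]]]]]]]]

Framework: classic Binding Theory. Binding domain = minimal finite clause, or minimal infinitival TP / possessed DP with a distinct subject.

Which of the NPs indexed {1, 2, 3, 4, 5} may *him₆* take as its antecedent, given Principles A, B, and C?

none

*him* is a pronoun, so Principle B applies: it must be free in its binding domain.
Binding domain of *him₆*: the matrix TP, whose subject is Omar₁.
*Omar₁* c-commands the pronoun within its binding domain → coindexation would violate Principle B.
*Rashid₂*: the pronoun c-commands this R-expression → coindexation would violate Principle C on *Rashid₂*.
*Hugo₃*: the pronoun c-commands this R-expression → coindexation would violate Principle C on *Hugo₃*.
*Jonas₄*: the pronoun c-commands this R-expression → coindexation would violate Principle C on *Jonas₄*.
*Felix₅*: the pronoun c-commands this R-expression → coindexation would violate Principle C on *Felix₅*.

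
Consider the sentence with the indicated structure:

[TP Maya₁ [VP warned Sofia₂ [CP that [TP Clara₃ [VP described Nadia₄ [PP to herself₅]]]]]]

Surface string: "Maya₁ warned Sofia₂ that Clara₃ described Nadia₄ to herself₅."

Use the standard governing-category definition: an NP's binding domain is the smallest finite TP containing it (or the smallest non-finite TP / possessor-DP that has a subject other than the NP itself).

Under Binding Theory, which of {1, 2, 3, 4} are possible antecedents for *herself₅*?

*herself* is an anaphor, so Principle A applies: it must be bound in its binding domain.
Binding domain of *herself₅*: the embedded TP, whose subject is Clara₃.
*Maya₁* c-commands the anaphor but is outside its binding domain → cannot satisfy Principle A.
*Sofia₂* c-commands the anaphor but is outside its binding domain → cannot satisfy Principle A.
*Clara₃* c-commands the anaphor within its binding domain → licit binder.
*Nadia₄* c-commands the anaphor within its binding domain → licit binder.

{3, 4}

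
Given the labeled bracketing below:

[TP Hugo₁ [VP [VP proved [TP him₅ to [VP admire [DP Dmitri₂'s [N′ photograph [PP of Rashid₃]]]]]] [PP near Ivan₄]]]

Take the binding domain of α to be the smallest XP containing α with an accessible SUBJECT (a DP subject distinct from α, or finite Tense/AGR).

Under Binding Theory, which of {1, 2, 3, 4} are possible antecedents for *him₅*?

{4}

*him* is a pronoun, so Principle B applies: it must be free in its binding domain.
Binding domain of *him₅*: the matrix TP, whose subject is Hugo₁.
*Hugo₁* c-commands the pronoun within its binding domain → coindexation would violate Principle B.
*Dmitri₂*: the pronoun c-commands this R-expression → coindexation would violate Principle C on *Dmitri₂*.
*Rashid₃*: the pronoun c-commands this R-expression → coindexation would violate Principle C on *Rashid₃*.
*Ivan₄* and the pronoun do not c-command one another → neither Principle B nor Principle C is at stake; coindexation permitted.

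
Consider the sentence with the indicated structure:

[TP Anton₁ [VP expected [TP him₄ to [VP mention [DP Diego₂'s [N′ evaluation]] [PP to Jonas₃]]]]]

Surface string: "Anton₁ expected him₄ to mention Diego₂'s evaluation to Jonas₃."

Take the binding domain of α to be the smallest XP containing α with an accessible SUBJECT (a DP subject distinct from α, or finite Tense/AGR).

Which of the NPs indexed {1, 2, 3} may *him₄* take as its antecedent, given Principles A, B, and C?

none

*him* is a pronoun, so Principle B applies: it must be free in its binding domain.
Binding domain of *him₄*: the matrix TP, whose subject is Anton₁.
*Anton₁* c-commands the pronoun within its binding domain → coindexation would violate Principle B.
*Diego₂*: the pronoun c-commands this R-expression → coindexation would violate Principle C on *Diego₂*.
*Jonas₃*: the pronoun c-commands this R-expression → coindexation would violate Principle C on *Jonas₃*.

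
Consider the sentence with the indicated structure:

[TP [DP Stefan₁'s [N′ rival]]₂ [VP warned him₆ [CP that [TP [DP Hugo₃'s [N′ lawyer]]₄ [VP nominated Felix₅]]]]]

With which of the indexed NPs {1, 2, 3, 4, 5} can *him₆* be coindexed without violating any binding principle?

{1}

*him* is a pronoun, so Principle B applies: it must be free in its binding domain.
Binding domain of *him₆*: the matrix TP, whose subject is [Stefan₁'s rival]₂.
*Stefan₁* and the pronoun do not c-command one another → neither Principle B nor Principle C is at stake; coindexation permitted.
*[Stefan₁'s rival]₂* c-commands the pronoun within its binding domain → coindexation would violate Principle B.
*Hugo₃*: the pronoun c-commands this R-expression → coindexation would violate Principle C on *Hugo₃*.
*[Hugo₃'s lawyer]₄*: the pronoun c-commands this R-expression → coindexation would violate Principle C on *[Hugo₃'s lawyer]₄*.
*Felix₅*: the pronoun c-commands this R-expression → coindexation would violate Principle C on *Felix₅*.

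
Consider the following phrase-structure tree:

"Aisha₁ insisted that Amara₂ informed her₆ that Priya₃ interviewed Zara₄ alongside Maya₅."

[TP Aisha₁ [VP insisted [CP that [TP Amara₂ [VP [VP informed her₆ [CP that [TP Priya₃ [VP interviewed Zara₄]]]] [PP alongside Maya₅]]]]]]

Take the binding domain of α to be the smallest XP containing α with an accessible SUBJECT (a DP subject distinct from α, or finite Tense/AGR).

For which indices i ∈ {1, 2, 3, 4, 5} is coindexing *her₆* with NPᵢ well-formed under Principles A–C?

{1, 5}

*her* is a pronoun, so Principle B applies: it must be free in its binding domain.
Binding domain of *her₆*: the embedded TP, whose subject is Amara₂.
*Aisha₁* c-commands the pronoun but from outside its binding domain, and is not c-commanded by it → coindexation permitted.
*Amara₂* c-commands the pronoun within its binding domain → coindexation would violate Principle B.
*Priya₃*: the pronoun c-commands this R-expression → coindexation would violate Principle C on *Priya₃*.
*Zara₄*: the pronoun c-commands this R-expression → coindexation would violate Principle C on *Zara₄*.
*Maya₅* and the pronoun do not c-command one another → neither Principle B nor Principle C is at stake; coindexation permitted.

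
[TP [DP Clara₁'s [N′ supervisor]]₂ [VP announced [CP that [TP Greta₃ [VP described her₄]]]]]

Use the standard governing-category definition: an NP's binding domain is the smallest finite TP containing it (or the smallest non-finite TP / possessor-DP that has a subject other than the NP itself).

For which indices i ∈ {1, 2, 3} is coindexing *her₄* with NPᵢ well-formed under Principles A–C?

*her* is a pronoun, so Principle B applies: it must be free in its binding domain.
Binding domain of *her₄*: the embedded TP, whose subject is Greta₃.
*Clara₁* and the pronoun do not c-command one another → neither Principle B nor Principle C is at stake; coindexation permitted.
*[Clara₁'s supervisor]₂* c-commands the pronoun but from outside its binding domain, and is not c-commanded by it → coindexation permitted.
*Greta₃* c-commands the pronoun within its binding domain → coindexation would violate Principle B.

{1, 2}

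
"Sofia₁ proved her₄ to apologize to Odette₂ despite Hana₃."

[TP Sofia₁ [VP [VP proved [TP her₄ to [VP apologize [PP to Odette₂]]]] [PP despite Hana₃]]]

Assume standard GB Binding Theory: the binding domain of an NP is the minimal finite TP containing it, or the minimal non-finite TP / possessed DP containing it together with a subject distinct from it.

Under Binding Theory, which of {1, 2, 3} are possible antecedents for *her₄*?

{3}

*her* is a pronoun, so Principle B applies: it must be free in its binding domain.
Binding domain of *her₄*: the matrix TP, whose subject is Sofia₁.
*Sofia₁* c-commands the pronoun within its binding domain → coindexation would violate Principle B.
*Odette₂*: the pronoun c-commands this R-expression → coindexation would violate Principle C on *Odette₂*.
*Hana₃* and the pronoun do not c-command one another → neither Principle B nor Principle C is at stake; coindexation permitted.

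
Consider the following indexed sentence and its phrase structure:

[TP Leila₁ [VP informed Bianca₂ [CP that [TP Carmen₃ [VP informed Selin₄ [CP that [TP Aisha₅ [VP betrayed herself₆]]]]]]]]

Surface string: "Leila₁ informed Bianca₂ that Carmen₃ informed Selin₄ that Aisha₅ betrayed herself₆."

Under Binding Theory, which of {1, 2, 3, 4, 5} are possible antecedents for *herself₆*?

{5}

*herself* is an anaphor, so Principle A applies: it must be bound in its binding domain.
Binding domain of *herself₆*: the embedded TP, whose subject is Aisha₅.
*Leila₁* c-commands the anaphor but is outside its binding domain → cannot satisfy Principle A.
*Bianca₂* c-commands the anaphor but is outside its binding domain → cannot satisfy Principle A.
*Carmen₃* c-commands the anaphor but is outside its binding domain → cannot satisfy Principle A.
*Selin₄* c-commands the anaphor but is outside its binding domain → cannot satisfy Principle A.
*Aisha₅* c-commands the anaphor within its binding domain → licit binder.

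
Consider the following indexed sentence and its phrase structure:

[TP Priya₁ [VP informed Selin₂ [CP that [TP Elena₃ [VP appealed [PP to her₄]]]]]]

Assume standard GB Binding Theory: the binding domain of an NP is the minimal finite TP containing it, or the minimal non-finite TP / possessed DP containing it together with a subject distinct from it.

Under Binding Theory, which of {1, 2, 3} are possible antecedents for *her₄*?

{1, 2}

*her* is a pronoun, so Principle B applies: it must be free in its binding domain.
Binding domain of *her₄*: the embedded TP, whose subject is Elena₃.
*Priya₁* c-commands the pronoun but from outside its binding domain, and is not c-commanded by it → coindexation permitted.
*Selin₂* c-commands the pronoun but from outside its binding domain, and is not c-commanded by it → coindexation permitted.
*Elena₃* c-commands the pronoun within its binding domain → coindexation would violate Principle B.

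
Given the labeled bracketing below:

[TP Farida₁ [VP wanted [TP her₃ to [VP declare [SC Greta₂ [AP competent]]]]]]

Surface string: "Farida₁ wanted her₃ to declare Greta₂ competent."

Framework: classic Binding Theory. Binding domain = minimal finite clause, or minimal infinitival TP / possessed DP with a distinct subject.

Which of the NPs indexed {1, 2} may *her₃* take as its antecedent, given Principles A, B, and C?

none

*her* is a pronoun, so Principle B applies: it must be free in its binding domain.
Binding domain of *her₃*: the matrix TP, whose subject is Farida₁.
*Farida₁* c-commands the pronoun within its binding domain → coindexation would violate Principle B.
*Greta₂*: the pronoun c-commands this R-expression → coindexation would violate Principle C on *Greta₂*.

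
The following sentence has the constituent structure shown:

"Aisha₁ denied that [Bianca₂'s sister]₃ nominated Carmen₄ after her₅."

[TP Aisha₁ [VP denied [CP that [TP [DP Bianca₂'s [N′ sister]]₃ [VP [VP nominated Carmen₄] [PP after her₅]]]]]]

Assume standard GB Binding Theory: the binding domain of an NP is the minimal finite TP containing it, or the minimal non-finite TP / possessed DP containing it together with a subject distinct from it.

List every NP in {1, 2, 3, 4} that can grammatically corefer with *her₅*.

{1, 2, 4}

*her* is a pronoun, so Principle B applies: it must be free in its binding domain.
Binding domain of *her₅*: the embedded TP, whose subject is [Bianca₂'s sister]₃.
*Aisha₁* c-commands the pronoun but from outside its binding domain, and is not c-commanded by it → coindexation permitted.
*Bianca₂* and the pronoun do not c-command one another → neither Principle B nor Principle C is at stake; coindexation permitted.
*[Bianca₂'s sister]₃* c-commands the pronoun within its binding domain → coindexation would violate Principle B.
*Carmen₄* and the pronoun do not c-command one another → neither Principle B nor Principle C is at stake; coindexation permitted.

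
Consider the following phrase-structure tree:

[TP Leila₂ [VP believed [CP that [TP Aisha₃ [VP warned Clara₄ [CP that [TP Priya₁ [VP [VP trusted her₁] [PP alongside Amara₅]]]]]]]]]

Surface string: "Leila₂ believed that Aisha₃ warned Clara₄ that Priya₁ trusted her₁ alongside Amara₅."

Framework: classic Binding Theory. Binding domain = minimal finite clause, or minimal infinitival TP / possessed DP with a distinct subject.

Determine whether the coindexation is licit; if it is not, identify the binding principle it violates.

Principle B

The two coindexed NPs are *Priya₁* and *her₁*.
*her₁* is a pronoun. Its binding domain is the embedded TP, whose subject is Priya₁.
*Priya₁* c-commands it within that domain and carries the same index.
The pronoun is locally bound → Principle B violation.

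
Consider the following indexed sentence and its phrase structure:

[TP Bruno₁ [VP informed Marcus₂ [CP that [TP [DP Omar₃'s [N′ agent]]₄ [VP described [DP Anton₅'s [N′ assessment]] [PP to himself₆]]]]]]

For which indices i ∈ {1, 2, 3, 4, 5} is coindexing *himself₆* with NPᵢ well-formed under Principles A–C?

*himself* is an anaphor, so Principle A applies: it must be bound in its binding domain.
Binding domain of *himself₆*: the embedded TP, whose subject is [Omar₃'s agent]₄.
*Bruno₁* c-commands the anaphor but is outside its binding domain → cannot satisfy Principle A.
*Marcus₂* c-commands the anaphor but is outside its binding domain → cannot satisfy Principle A.
*Omar₃* does not c-command the anaphor → cannot bind it.
*[Omar₃'s agent]₄* c-commands the anaphor within its binding domain → licit binder.
*Anton₅* does not c-command the anaphor → cannot bind it.

{4}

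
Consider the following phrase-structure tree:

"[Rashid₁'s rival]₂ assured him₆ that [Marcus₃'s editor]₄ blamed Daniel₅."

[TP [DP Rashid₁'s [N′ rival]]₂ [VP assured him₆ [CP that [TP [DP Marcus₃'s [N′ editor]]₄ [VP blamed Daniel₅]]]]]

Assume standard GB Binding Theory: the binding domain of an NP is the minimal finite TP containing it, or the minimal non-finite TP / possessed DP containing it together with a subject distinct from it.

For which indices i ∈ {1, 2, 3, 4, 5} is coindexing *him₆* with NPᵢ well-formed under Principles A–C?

{1}

*him* is a pronoun, so Principle B applies: it must be free in its binding domain.
Binding domain of *him₆*: the matrix TP, whose subject is [Rashid₁'s rival]₂.
*Rashid₁* and the pronoun do not c-command one another → neither Principle B nor Principle C is at stake; coindexation permitted.
*[Rashid₁'s rival]₂* c-commands the pronoun within its binding domain → coindexation would violate Principle B.
*Marcus₃*: the pronoun c-commands this R-expression → coindexation would violate Principle C on *Marcus₃*.
*[Marcus₃'s editor]₄*: the pronoun c-commands this R-expression → coindexation would violate Principle C on *[Marcus₃'s editor]₄*.
*Daniel₅*: the pronoun c-commands this R-expression → coindexation would violate Principle C on *Daniel₅*.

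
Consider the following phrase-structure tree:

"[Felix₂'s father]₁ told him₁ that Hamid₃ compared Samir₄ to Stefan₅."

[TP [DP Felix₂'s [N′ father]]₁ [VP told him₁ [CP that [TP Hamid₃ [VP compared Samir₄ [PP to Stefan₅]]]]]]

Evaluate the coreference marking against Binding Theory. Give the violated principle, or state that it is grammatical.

Principle B

The two coindexed NPs are *[Felix₂'s father]₁* and *him₁*.
*him₁* is a pronoun. Its binding domain is the matrix TP, whose subject is [Felix₂'s father]₁.
*[Felix₂'s father]₁* c-commands it within that domain and carries the same index.
The pronoun is locally bound → Principle B violation.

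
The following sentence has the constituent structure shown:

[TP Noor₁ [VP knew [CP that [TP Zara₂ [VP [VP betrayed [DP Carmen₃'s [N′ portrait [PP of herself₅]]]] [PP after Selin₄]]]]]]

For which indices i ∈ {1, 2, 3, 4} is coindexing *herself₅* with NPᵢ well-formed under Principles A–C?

{3}

*herself* is an anaphor, so Principle A applies: it must be bound in its binding domain.
Binding domain of *herself₅*: the possessed DP, whose subject is Carmen₃.
*Noor₁* c-commands the anaphor but is outside its binding domain → cannot satisfy Principle A.
*Zara₂* c-commands the anaphor but is outside its binding domain → cannot satisfy Principle A.
*Carmen₃* c-commands the anaphor within its binding domain → licit binder.
*Selin₄* does not c-command the anaphor → cannot bind it.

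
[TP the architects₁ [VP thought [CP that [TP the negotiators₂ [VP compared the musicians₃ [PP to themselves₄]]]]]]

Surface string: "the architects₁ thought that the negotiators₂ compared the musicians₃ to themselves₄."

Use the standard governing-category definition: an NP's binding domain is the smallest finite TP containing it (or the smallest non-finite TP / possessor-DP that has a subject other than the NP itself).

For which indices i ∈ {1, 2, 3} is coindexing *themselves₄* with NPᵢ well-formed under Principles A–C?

*themselves* is an anaphor, so Principle A applies: it must be bound in its binding domain.
Binding domain of *themselves₄*: the embedded TP, whose subject is the negotiators₂.
*the architects₁* c-commands the anaphor but is outside its binding domain → cannot satisfy Principle A.
*the negotiators₂* c-commands the anaphor within its binding domain → licit binder.
*the musicians₃* c-commands the anaphor within its binding domain → licit binder.

{2, 3}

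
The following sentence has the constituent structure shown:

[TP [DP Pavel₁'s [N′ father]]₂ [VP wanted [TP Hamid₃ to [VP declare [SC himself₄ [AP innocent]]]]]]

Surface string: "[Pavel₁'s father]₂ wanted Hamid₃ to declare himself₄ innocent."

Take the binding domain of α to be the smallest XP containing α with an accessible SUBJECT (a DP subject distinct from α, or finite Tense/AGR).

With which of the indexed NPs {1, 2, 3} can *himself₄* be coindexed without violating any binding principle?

*himself* is an anaphor, so Principle A applies: it must be bound in its binding domain.
Binding domain of *himself₄*: the embedded TP, whose subject is Hamid₃.
*Pavel₁* does not c-command the anaphor → cannot bind it.
*[Pavel₁'s father]₂* c-commands the anaphor but is outside its binding domain → cannot satisfy Principle A.
*Hamid₃* c-commands the anaphor within its binding domain → licit binder.

{3}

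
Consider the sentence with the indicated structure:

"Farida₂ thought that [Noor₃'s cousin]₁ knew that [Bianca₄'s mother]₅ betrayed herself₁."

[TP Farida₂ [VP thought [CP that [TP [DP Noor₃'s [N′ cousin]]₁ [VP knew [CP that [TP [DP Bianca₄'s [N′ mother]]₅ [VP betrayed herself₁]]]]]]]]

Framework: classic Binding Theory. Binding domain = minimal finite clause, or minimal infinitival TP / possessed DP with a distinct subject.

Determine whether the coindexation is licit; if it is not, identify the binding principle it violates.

Principle A

The two coindexed NPs are *[Noor₃'s cousin]₁* and *herself₁*.
*herself₁* is an anaphor. Principle A requires it to be bound within its binding domain — the embedded TP, whose subject is [Bianca₄'s mother]₅.
Within that domain it is c-commanded by *[Bianca₄'s mother]₅*, which does not share its index.
*[Noor₃'s cousin]₁* does c-command the anaphor, but from outside its binding domain.
The anaphor is unbound in its domain → Principle A violation.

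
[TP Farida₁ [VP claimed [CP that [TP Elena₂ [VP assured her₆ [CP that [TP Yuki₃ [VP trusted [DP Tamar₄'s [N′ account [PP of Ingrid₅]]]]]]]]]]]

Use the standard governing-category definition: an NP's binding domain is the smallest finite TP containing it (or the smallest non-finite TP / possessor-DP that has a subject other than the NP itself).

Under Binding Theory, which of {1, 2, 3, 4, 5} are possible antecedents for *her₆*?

{1}

*her* is a pronoun, so Principle B applies: it must be free in its binding domain.
Binding domain of *her₆*: the embedded TP, whose subject is Elena₂.
*Farida₁* c-commands the pronoun but from outside its binding domain, and is not c-commanded by it → coindexation permitted.
*Elena₂* c-commands the pronoun within its binding domain → coindexation would violate Principle B.
*Yuki₃*: the pronoun c-commands this R-expression → coindexation would violate Principle C on *Yuki₃*.
*Tamar₄*: the pronoun c-commands this R-expression → coindexation would violate Principle C on *Tamar₄*.
*Ingrid₅*: the pronoun c-commands this R-expression → coindexation would violate Principle C on *Ingrid₅*.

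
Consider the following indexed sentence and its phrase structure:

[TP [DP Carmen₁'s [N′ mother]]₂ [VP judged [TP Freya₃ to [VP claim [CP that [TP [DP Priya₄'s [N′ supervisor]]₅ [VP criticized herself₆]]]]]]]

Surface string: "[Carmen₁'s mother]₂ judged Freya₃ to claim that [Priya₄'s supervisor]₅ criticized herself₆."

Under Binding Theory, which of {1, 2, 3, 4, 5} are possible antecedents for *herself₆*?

*herself* is an anaphor, so Principle A applies: it must be bound in its binding domain.
Binding domain of *herself₆*: the embedded TP, whose subject is [Priya₄'s supervisor]₅.
*Carmen₁* does not c-command the anaphor → cannot bind it.
*[Carmen₁'s mother]₂* c-commands the anaphor but is outside its binding domain → cannot satisfy Principle A.
*Freya₃* c-commands the anaphor but is outside its binding domain → cannot satisfy Principle A.
*Priya₄* does not c-command the anaphor → cannot bind it.
*[Priya₄'s supervisor]₅* c-commands the anaphor within its binding domain → licit binder.

{5}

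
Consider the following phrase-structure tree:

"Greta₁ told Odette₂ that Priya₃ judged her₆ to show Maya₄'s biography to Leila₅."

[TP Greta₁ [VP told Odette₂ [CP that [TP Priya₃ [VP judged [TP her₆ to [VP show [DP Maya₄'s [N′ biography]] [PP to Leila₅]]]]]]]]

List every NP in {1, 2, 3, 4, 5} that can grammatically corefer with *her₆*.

{1, 2}

*her* is a pronoun, so Principle B applies: it must be free in its binding domain.
Binding domain of *her₆*: the embedded TP, whose subject is Priya₃.
*Greta₁* c-commands the pronoun but from outside its binding domain, and is not c-commanded by it → coindexation permitted.
*Odette₂* c-commands the pronoun but from outside its binding domain, and is not c-commanded by it → coindexation permitted.
*Priya₃* c-commands the pronoun within its binding domain → coindexation would violate Principle B.
*Maya₄*: the pronoun c-commands this R-expression → coindexation would violate Principle C on *Maya₄*.
*Leila₅*: the pronoun c-commands this R-expression → coindexation would violate Principle C on *Leila₅*.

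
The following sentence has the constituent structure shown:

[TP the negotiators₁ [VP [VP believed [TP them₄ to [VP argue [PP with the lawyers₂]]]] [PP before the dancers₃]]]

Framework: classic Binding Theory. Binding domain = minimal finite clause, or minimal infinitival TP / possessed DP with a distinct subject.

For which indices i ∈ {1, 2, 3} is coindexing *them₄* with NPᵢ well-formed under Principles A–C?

{3}

*them* is a pronoun, so Principle B applies: it must be free in its binding domain.
Binding domain of *them₄*: the matrix TP, whose subject is the negotiators₁.
*the negotiators₁* c-commands the pronoun within its binding domain → coindexation would violate Principle B.
*the lawyers₂*: the pronoun c-commands this R-expression → coindexation would violate Principle C on *the lawyers₂*.
*the dancers₃* and the pronoun do not c-command one another → neither Principle B nor Principle C is at stake; coindexation permitted.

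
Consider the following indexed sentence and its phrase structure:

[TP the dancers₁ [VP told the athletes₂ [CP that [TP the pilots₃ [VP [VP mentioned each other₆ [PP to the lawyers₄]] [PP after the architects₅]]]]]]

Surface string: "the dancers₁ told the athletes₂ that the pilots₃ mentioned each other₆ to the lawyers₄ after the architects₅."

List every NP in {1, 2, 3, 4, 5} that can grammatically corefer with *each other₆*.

{3}

*each other* is an anaphor, so Principle A applies: it must be bound in its binding domain.
Binding domain of *each other₆*: the embedded TP, whose subject is the pilots₃.
*the dancers₁* c-commands the anaphor but is outside its binding domain → cannot satisfy Principle A.
*the athletes₂* c-commands the anaphor but is outside its binding domain → cannot satisfy Principle A.
*the pilots₃* c-commands the anaphor within its binding domain → licit binder.
*the lawyers₄* does not c-command the anaphor → cannot bind it.
*the architects₅* does not c-command the anaphor → cannot bind it.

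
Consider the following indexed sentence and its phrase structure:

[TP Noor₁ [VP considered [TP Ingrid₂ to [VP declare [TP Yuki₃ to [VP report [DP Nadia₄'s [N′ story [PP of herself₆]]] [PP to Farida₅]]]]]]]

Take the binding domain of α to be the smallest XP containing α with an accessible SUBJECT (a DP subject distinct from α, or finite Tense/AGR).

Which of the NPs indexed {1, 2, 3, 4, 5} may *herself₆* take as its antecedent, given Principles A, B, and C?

{4}

*herself* is an anaphor, so Principle A applies: it must be bound in its binding domain.
Binding domain of *herself₆*: the possessed DP, whose subject is Nadia₄.
*Noor₁* c-commands the anaphor but is outside its binding domain → cannot satisfy Principle A.
*Ingrid₂* c-commands the anaphor but is outside its binding domain → cannot satisfy Principle A.
*Yuki₃* c-commands the anaphor but is outside its binding domain → cannot satisfy Principle A.
*Nadia₄* c-commands the anaphor within its binding domain → licit binder.
*Farida₅* does not c-command the anaphor → cannot bind it.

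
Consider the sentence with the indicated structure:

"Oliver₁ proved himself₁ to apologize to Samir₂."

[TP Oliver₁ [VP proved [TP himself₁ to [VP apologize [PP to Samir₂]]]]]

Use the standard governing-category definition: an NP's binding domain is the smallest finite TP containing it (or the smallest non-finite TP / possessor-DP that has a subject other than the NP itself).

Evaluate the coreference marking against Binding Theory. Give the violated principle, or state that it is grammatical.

grammatical

The two coindexed NPs are *Oliver₁* and *himself₁*.
*himself₁* is an anaphor; its binding domain is the matrix TP, whose subject is Oliver₁. *Oliver₁* c-commands it within that domain and shares its index, so Principle A is satisfied.
*Oliver₁* is an R-expression; *himself₁* does not c-command it, and no other NP shares its index, so Principle C is satisfied.
All principles are respected.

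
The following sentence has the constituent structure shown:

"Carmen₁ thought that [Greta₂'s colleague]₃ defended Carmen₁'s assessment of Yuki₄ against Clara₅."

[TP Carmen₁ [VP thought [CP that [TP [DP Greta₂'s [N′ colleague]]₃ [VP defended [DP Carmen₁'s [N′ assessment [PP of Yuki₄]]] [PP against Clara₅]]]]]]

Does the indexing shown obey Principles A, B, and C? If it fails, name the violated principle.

The two coindexed NPs are *Carmen₁* (the higher occurrence) and *Carmen₁* (the lower occurrence).
*Carmen₁* (the lower occurrence) is an R-expression. Principle C requires it to be free everywhere.
*Carmen₁* (the higher occurrence) c-commands it and carries the same index.
The R-expression is bound → Principle C violation.

Principle C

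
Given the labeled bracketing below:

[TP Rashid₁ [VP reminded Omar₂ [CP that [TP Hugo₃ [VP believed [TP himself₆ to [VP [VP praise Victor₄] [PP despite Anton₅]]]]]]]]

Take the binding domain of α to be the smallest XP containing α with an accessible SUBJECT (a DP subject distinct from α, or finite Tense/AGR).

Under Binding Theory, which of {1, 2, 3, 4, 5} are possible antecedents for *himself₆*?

*himself* is an anaphor, so Principle A applies: it must be bound in its binding domain.
Binding domain of *himself₆*: the embedded TP, whose subject is Hugo₃.
*Rashid₁* c-commands the anaphor but is outside its binding domain → cannot satisfy Principle A.
*Omar₂* c-commands the anaphor but is outside its binding domain → cannot satisfy Principle A.
*Hugo₃* c-commands the anaphor within its binding domain → licit binder.
*Victor₄* does not c-command the anaphor → cannot bind it.
*Anton₅* does not c-command the anaphor → cannot bind it.

{3}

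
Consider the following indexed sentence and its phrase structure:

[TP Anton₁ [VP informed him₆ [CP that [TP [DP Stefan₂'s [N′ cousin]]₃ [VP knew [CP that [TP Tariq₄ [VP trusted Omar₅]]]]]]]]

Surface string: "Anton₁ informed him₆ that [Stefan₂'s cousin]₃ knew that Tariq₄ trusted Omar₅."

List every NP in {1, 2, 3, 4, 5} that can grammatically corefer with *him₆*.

none

*him* is a pronoun, so Principle B applies: it must be free in its binding domain.
Binding domain of *him₆*: the matrix TP, whose subject is Anton₁.
*Anton₁* c-commands the pronoun within its binding domain → coindexation would violate Principle B.
*Stefan₂*: the pronoun c-commands this R-expression → coindexation would violate Principle C on *Stefan₂*.
*[Stefan₂'s cousin]₃*: the pronoun c-commands this R-expression → coindexation would violate Principle C on *[Stefan₂'s cousin]₃*.
*Tariq₄*: the pronoun c-commands this R-expression → coindexation would violate Principle C on *Tariq₄*.
*Omar₅*: the pronoun c-commands this R-expression → coindexation would violate Principle C on *Omar₅*.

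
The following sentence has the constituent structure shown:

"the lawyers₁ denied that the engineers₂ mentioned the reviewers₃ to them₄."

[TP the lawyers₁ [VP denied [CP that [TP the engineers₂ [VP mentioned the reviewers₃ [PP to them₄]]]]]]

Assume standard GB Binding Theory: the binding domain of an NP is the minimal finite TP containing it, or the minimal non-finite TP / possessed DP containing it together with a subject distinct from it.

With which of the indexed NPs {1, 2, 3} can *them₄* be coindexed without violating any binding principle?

*them* is a pronoun, so Principle B applies: it must be free in its binding domain.
Binding domain of *them₄*: the embedded TP, whose subject is the engineers₂.
*the lawyers₁* c-commands the pronoun but from outside its binding domain, and is not c-commanded by it → coindexation permitted.
*the engineers₂* c-commands the pronoun within its binding domain → coindexation would violate Principle B.
*the reviewers₃* c-commands the pronoun within its binding domain → coindexation would violate Principle B.

{1}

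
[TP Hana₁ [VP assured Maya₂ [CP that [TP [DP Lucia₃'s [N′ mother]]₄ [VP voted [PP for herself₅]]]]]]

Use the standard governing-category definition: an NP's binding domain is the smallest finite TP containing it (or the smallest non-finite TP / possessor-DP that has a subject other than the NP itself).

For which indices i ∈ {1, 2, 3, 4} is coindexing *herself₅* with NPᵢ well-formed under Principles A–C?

*herself* is an anaphor, so Principle A applies: it must be bound in its binding domain.
Binding domain of *herself₅*: the embedded TP, whose subject is [Lucia₃'s mother]₄.
*Hana₁* c-commands the anaphor but is outside its binding domain → cannot satisfy Principle A.
*Maya₂* c-commands the anaphor but is outside its binding domain → cannot satisfy Principle A.
*Lucia₃* does not c-command the anaphor → cannot bind it.
*[Lucia₃'s mother]₄* c-commands the anaphor within its binding domain → licit binder.

{4}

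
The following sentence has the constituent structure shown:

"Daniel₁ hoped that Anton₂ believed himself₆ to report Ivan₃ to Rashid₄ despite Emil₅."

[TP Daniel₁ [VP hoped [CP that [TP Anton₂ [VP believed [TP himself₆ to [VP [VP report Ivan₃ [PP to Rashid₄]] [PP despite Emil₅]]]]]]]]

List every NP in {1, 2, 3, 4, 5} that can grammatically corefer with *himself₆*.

{2}

*himself* is an anaphor, so Principle A applies: it must be bound in its binding domain.
Binding domain of *himself₆*: the embedded TP, whose subject is Anton₂.
*Daniel₁* c-commands the anaphor but is outside its binding domain → cannot satisfy Principle A.
*Anton₂* c-commands the anaphor within its binding domain → licit binder.
*Ivan₃* does not c-command the anaphor → cannot bind it.
*Rashid₄* does not c-command the anaphor → cannot bind it.
*Emil₅* does not c-command the anaphor → cannot bind it.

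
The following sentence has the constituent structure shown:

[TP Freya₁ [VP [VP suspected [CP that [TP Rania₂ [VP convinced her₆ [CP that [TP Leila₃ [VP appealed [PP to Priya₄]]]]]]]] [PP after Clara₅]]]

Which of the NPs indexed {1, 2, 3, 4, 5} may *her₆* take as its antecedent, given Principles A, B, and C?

*her* is a pronoun, so Principle B applies: it must be free in its binding domain.
Binding domain of *her₆*: the embedded TP, whose subject is Rania₂.
*Freya₁* c-commands the pronoun but from outside its binding domain, and is not c-commanded by it → coindexation permitted.
*Rania₂* c-commands the pronoun within its binding domain → coindexation would violate Principle B.
*Leila₃*: the pronoun c-commands this R-expression → coindexation would violate Principle C on *Leila₃*.
*Priya₄*: the pronoun c-commands this R-expression → coindexation would violate Principle C on *Priya₄*.
*Clara₅* and the pronoun do not c-command one another → neither Principle B nor Principle C is at stake; coindexation permitted.

{1, 5}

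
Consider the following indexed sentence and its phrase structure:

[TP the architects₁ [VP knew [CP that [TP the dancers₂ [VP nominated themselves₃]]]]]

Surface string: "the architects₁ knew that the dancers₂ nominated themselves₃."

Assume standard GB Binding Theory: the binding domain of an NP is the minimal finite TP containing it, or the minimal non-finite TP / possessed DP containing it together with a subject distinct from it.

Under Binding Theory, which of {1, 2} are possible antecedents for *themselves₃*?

{2}

*themselves* is an anaphor, so Principle A applies: it must be bound in its binding domain.
Binding domain of *themselves₃*: the embedded TP, whose subject is the dancers₂.
*the architects₁* c-commands the anaphor but is outside its binding domain → cannot satisfy Principle A.
*the dancers₂* c-commands the anaphor within its binding domain → licit binder.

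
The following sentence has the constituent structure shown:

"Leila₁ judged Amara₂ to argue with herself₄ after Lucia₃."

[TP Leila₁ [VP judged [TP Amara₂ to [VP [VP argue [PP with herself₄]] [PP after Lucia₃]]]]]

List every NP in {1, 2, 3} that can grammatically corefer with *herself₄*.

*herself* is an anaphor, so Principle A applies: it must be bound in its binding domain.
Binding domain of *herself₄*: the embedded TP, whose subject is Amara₂.
*Leila₁* c-commands the anaphor but is outside its binding domain → cannot satisfy Principle A.
*Amara₂* c-commands the anaphor within its binding domain → licit binder.
*Lucia₃* does not c-command the anaphor → cannot bind it.

{2}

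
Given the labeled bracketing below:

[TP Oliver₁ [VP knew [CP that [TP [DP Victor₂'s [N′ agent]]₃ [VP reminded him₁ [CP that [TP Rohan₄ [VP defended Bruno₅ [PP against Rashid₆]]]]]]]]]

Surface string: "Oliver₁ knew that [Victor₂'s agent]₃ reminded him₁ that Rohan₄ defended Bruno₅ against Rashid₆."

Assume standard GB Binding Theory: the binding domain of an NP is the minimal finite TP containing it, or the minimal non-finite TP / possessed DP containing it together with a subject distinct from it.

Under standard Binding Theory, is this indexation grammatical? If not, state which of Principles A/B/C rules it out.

The two coindexed NPs are *Oliver₁* and *him₁*.
*him₁* is a pronoun; its binding domain is the embedded TP, whose subject is [Victor₂'s agent]₃. Within that domain it is c-commanded only by *[Victor₂'s agent]₃*, which carries a different index — the pronoun is free locally, so Principle B holds.
*Oliver₁* is an R-expression; *him₁* does not c-command it, and no other NP shares its index, so Principle C is satisfied.
All principles are respected.

grammatical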